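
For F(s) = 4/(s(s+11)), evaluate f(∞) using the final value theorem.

f(∞) = lim_{s→0} s·4/(s(s+11)) = lim_{s→0} 4/(s+11) = 4/11 = 4/11

Final answer: 4/11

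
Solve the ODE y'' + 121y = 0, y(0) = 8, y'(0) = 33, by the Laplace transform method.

L{y''} + 121L{y} = 0. s²Y - 8s - 33 + 121Y = 0. Y(s² + 121) = 8s + 33. Y = (8s + 33)/(s² + 121). Inverting: y(t) = 8cos(11t) + 3sin(11t)

Final answer: y(t) = 8cos(11t) + 3sin(11t)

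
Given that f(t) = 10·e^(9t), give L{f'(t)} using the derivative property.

f(0) = 10, F(s) = 10/(s-9). L{f'(t)} = s·F(s) - f(0) = 10s/(s-9) - 10 = (10s - 10(s-9))/(s-9) = 90/(s-9)

Final answer: 90/(s-9)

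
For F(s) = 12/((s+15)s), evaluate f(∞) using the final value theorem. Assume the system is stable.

f(∞) = lim_{s→0} sF(s) = lim_{s→0} 12/(s+15) = 4/5

Final answer: 4/5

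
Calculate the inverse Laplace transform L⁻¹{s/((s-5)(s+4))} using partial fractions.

Using partial fractions, f(t) = (5e^(5t) + 4e^(-4t))/9

Final answer: (5e^(5t) + 4e^(-4t))/9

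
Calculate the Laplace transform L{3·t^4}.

L{t^n} = n!/s^(n+1), so L{t^4} = 24/s^5. Then L{3·t^4} = 3·24/s^5 = 72/s^5

Final answer: 72/s^5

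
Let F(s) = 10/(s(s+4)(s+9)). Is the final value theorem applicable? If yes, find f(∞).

Poles of sF(s) = 10/((s+4)(s+9)) are at s = -4 and s = -9, both in the left half-plane. Theorem applies. f(∞) = lim_{s→0} sF(s) = 10/(4·9) = 5/18

Final answer: 5/18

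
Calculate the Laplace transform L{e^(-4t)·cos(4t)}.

L{e^(at)·cos(ωt)} = (s-a)/((s-a)² + ω²), so L{e^(-4t)·cos(4t)} = (s+4)/((s+4)² + 16)

Final answer: (s+4)/((s+4)² + 16)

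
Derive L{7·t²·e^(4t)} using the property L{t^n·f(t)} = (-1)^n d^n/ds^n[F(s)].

L{e^(4t)} = 1/(s-4). d/ds[1/(s-4)] = -1/(s-4)². d²/ds²[1/(s-4)] = 2/(s-4)³. So L{t²·e^(4t)} = (-1)² · 2/(s-4)³ = 2/(s-4)³. Then L{7·t²·e^(4t)} = 7·2/(s-4)³ = 14/(s-4)³

Final answer: 14/(s-4)³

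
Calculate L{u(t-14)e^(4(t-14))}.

u(t-a)f(t-a) with f(t)=e^(4t). L{e^(4t)} = 1/(s-4). By time shift: e^(-14s)/(s-4)

Final answer: e^(-14s)/(s-4)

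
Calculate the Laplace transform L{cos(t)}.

L{cos(ωt)} = s/(s² + ω²), so L{cos(t)} = s/(s² + 1)

Final answer: s/(s² + 1)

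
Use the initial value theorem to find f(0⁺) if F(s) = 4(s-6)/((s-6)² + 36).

f(0⁺) = lim_{s→∞} sF(s) = lim_{s→∞} 4s(s-6)/((s-6)² + 36) = 4

Final answer: 4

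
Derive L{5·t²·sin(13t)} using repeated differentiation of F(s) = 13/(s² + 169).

F(s) = 13/(s² + 169). F'(s) = -26s/(s² + 169)². F''(s) = -26(169 - 3s²)/(s² + 169)³ = (78s² - 4394)/(s² + 169)³. So L{t²·sin(13t)} = (-1)² F''(s) = (78s² - 4394)/(s² + 169)³. Then L{5·t²·sin(13t)} = 5·(78s² - 4394)/(s² + 169)³ = (390s² - 21970)/(s² + 169)³

Final answer: (390s² - 21970)/(s² + 169)³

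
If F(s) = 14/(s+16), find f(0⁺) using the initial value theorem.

f(0⁺) = lim_{s→∞} s·14/(s+16) = lim_{s→∞} 14s/(s+16) = 14

Final answer: 14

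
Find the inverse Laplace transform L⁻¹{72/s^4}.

L⁻¹{n!/s^(n+1)} = t^n with n=3. So L⁻¹{6/s^4} = t^3, and L⁻¹{72/s^4} = (72/6)·t^3 = 12·t^3

Final answer: 12·t^3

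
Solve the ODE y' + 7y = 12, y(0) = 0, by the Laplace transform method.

sY + 7Y = 12/s. Y = 12/(s(s+7)). Partial fractions: Y = 12/7/s - 12/7/(s+7)

Final answer: y(t) = 12/7(1 - e^(-7t))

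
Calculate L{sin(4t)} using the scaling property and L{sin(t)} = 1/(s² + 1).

Using L{f(at)} = (1/a)F(s/a) with a=4: L{sin(4t)} = (1/4) · 1/((s/4)² + 1) = (1/4) · 1·16/(s² + 16) = 4/(s² + 16)

Final answer: 4/(s² + 16)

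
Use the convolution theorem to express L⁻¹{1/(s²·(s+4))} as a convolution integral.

1/(s²·(s+4)) = (1/s^2)·(1/(s+4)) = L{t}·L{e^(-4t)}. So f(t) = t*e^(-4t) = ∫₀ᵗ τ·e^(-4(t-τ)) dτ

Final answer: ∫₀ᵗ τ·e^(-4(t-τ)) dτ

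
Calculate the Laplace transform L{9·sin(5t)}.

L{sin(ωt)} = ω/(s² + ω²), so L{sin(5t)} = 5/(s² + 25). Then L{9·sin(5t)} = 9·5/(s² + 25) = 45/(s² + 25)

Final answer: 45/(s² + 25)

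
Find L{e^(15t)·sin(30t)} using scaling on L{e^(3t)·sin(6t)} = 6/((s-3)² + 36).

Scaling with a=5: L{e^(15t)·sin(30t)} = (1/5) · 6/((s/5-3)² + 36). Simplifying: 30/((s-15)² + 900)

Final answer: 30/((s-15)² + 900)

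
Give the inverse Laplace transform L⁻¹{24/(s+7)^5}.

L⁻¹{n!/(s-a)^(n+1)} = t^n·e^(at), so L⁻¹{24/(s+7)^5} = t^4·e^(-7t)

Final answer: t^4·e^(-7t)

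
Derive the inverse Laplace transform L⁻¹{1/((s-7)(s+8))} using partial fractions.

Decompose: A/(s-7) + B/(s+8). A = 1/15, B = -1/15. f(t) = (e^(7t) - e^(-8t))/15

Final answer: (e^(7t) - e^(-8t))/15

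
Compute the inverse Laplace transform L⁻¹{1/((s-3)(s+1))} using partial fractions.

Decompose: A/(s-3) + B/(s+1). A = 1/4, B = -1/4. f(t) = (e^(3t) - e^(-t))/4

Final answer: (e^(3t) - e^(-t))/4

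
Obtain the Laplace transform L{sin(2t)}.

L{sin(ωt)} = ω/(s² + ω²), so L{sin(2t)} = 2/(s² + 4)

Final answer: 2/(s² + 4)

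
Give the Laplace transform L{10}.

L{10} = 10 · L{1} = 10/s

Final answer: 10/s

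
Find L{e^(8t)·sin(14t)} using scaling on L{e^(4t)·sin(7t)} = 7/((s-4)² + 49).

Scaling with a=2: L{e^(8t)·sin(14t)} = (1/2) · 7/((s/2-4)² + 49). Simplifying: 14/((s-8)² + 196)

Final answer: 14/((s-8)² + 196)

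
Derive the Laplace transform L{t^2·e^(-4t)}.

L{t^n·e^(at)} = n!/(s-a)^(n+1), so L{t^2·e^(-4t)} = 2/(s+4)^3

Final answer: 2/(s+4)^3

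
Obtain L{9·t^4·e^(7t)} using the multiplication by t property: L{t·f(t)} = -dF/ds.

Using L{t^n·e^(at)} = n!/(s-a)^(n+1), L{t^4·e^(7t)} = 24/(s-7)^5, so L{9·t^4·e^(7t)} = 9·24/(s-7)^5 = 216/(s-7)^5

Final answer: 216/(s-7)^5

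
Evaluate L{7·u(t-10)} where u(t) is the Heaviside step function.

L{u(t-a)} = e^(-as)/s. Here a=10, so L{u(t-10)} = e^(-10s)/s, and L{7·u(t-10)} = 7·e^(-10s)/s

Final answer: 7·e^(-10s)/s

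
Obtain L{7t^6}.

L{t^n} = n!/s^(n+1). So L{7t^6} = 7·6!/s^7 = 5040/s^7

Final answer: 5040/s^7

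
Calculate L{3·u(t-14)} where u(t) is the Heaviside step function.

L{u(t-a)} = e^(-as)/s. Here a=14, so L{u(t-14)} = e^(-14s)/s, and L{3·u(t-14)} = 3·e^(-14s)/s

Final answer: 3·e^(-14s)/s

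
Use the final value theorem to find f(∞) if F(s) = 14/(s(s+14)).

f(∞) = lim_{s→0} s·14/(s(s+14)) = lim_{s→0} 14/(s+14) = 14/14 = 1

Final answer: 1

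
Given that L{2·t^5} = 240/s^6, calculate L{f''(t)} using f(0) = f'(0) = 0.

L{f''(t)} = s²F(s) - sf(0) - f'(0) = s²·240/s^6 - 0 - 0 = 240/s^4

Final answer: 240/s^4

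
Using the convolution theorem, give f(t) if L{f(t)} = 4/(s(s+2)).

4/(s(s+2)) = (4/s)·(1/(s+2)) = L{4}·L{e^(-2t)}. By convolution, f(t) = 4*e^(-2t) = ∫₀ᵗ 4·e^(-2τ) dτ = 4·(1 - e^(-2t))/2

Final answer: 4·(1 - e^(-2t))/2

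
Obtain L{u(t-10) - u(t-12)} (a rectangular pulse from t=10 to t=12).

L{u(t-a)} = e^(-as)/s. L{u(t-10) - u(t-12)} = (e^(-10s) - e^(-12s))/s

Final answer: (e^(-10s) - e^(-12s))/s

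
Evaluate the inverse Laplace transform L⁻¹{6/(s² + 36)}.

L⁻¹{6/(s² + 36)} = sin(6t)

Final answer: sin(6t)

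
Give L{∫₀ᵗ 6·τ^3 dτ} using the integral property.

L{∫₀ᵗ f(τ)dτ} = F(s)/s with f(t) = 6t^3. F(s) = 36/s^4, so L{∫₀ᵗ 6·τ^3 dτ} = (36/s^4)/s = 36/s^5. (Check: ∫₀ᵗ 6·τ^3 dτ = 6t^4/4.)

Final answer: 36/s^5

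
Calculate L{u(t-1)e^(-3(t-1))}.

u(t-a)f(t-a) with f(t)=e^(-3t). L{e^(-3t)} = 1/(s+3). By time shift: e^(-s)/(s+3)

Final answer: e^(-s)/(s+3)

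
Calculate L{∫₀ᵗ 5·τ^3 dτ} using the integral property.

L{∫₀ᵗ f(τ)dτ} = F(s)/s with f(t) = 5t^3. F(s) = 30/s^4, so L{∫₀ᵗ 5·τ^3 dτ} = (30/s^4)/s = 30/s^5. (Check: ∫₀ᵗ 5·τ^3 dτ = 5t^4/4.)

Final answer: 30/s^5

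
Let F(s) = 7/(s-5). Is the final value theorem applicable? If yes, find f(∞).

sF(s) = 7s/(s-5) has a pole at s = 5 in the right half-plane. Theorem does NOT apply (unstable system; f(t) = 7·e^(5t) grows without bound).

Final answer: Not applicable (unstable)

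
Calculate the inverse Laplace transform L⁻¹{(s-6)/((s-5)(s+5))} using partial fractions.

Using partial fractions, f(t) = (-e^(5t) + 11e^(-5t))/10

Final answer: (-e^(5t) + 11e^(-5t))/10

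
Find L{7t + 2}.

L{7t + 2} = 7·L{t} + 2·L{1} = 7/s² + 2/s

Final answer: 7/s² + 2/s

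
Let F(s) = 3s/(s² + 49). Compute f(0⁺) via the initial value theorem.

f(0⁺) = lim_{s→∞} s·3s/(s² + 49) = lim_{s→∞} 3s²/(s² + 49) = 3

Final answer: 3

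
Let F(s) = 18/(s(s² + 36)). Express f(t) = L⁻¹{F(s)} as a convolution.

18/(s(s² + 36)) = (1/s)·(18/(s² + 36)) = L{1}·L{3·sin(6t)}. So f(t) = 1*(3·sin(6t)) = ∫₀ᵗ 3·sin(6τ) dτ

Final answer: ∫₀ᵗ 3·sin(6τ) dτ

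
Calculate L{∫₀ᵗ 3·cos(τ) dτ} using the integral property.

L{∫₀ᵗ f(τ)dτ} = F(s)/s with F(s) = 3s/(s² + 1), so the result is (3s/(s² + 1))/s = 3/(s² + 1)

Final answer: 3/(s² + 1)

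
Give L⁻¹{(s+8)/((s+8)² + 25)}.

Using frequency shift: L⁻¹{(s-a)/((s-a)² + b²)} = e^(at)cos(bt). Here a=-8, b=5

Final answer: e^(-8t)·cos(5t)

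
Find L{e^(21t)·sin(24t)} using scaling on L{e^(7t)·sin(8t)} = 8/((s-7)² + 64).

Scaling with a=3: L{e^(21t)·sin(24t)} = (1/3) · 8/((s/3-7)² + 64). Simplifying: 24/((s-21)² + 576)

Final answer: 24/((s-21)² + 576)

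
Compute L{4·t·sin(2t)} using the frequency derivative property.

L{sin(2t)} = 2/(s² + 4). By L{t·f(t)} = -F'(s): -d/ds[2/(s² + 4)] = -(2)·(-2s)/(s² + 4)² = 4s/(s² + 4)². Then L{4·t·sin(2t)} = 4·4s/(s² + 4)² = 16s/(s² + 4)²

Final answer: 16s/(s² + 4)²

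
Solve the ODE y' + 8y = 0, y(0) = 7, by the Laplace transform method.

L{y'} + 8L{y} = 0. sY - 7 + 8Y = 0. Y(s+8) = 7. Y = 7/(s+8)

Final answer: y(t) = 7e^(-8t)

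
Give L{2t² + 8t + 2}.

L{2t² + 8t + 2} = 2·2/s³ + 8/s² + 2/s = 4/s³ + 8/s² + 2/s

Final answer: 4/s³ + 8/s² + 2/s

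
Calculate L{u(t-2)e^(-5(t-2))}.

u(t-a)f(t-a) with f(t)=e^(-5t). L{e^(-5t)} = 1/(s+5). By time shift: e^(-2s)/(s+5)

Final answer: e^(-2s)/(s+5)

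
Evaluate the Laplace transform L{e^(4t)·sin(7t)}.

L{e^(at)·sin(ωt)} = ω/((s-a)² + ω²), so L{e^(4t)·sin(7t)} = 7/((s-4)² + 49)

Final answer: 7/((s-4)² + 49)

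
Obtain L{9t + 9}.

L{9t + 9} = 9·L{t} + 9·L{1} = 9/s² + 9/s

Final answer: 9/s² + 9/s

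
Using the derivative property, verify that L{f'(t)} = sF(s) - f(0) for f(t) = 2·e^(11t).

f'(t) = 22e^(11t). Direct: L{f'(t)} = 22/(s-11). Property: s·2/(s-11) - 2 = (2s - 2(s-11))/(s-11) = 22/(s-11). ✓

Final answer: 22/(s-11)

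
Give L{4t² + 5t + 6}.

L{4t² + 5t + 6} = 4·2/s³ + 5/s² + 6/s = 8/s³ + 5/s² + 6/s

Final answer: 8/s³ + 5/s² + 6/s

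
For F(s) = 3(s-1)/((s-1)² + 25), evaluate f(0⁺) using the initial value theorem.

f(0⁺) = lim_{s→∞} sF(s) = lim_{s→∞} 3s(s-1)/((s-1)² + 25) = 3

Final answer: 3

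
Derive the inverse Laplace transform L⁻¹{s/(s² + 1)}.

L⁻¹{s/(s² + 1)} = cos(t)

Final answer: cos(t)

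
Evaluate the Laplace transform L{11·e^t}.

L{e^(at)} = 1/(s-a), so L{e^t} = 1/(s-1). Then L{11·e^t} = 11/(s-1)

Final answer: 11/(s-1)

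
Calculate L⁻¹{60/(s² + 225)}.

This is the form c·a/(s² + a²) with a = 15, c = 4. L⁻¹ = 4·sin(15t)

Final answer: 4·sin(15t)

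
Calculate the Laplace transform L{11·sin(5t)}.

L{sin(ωt)} = ω/(s² + ω²), so L{sin(5t)} = 5/(s² + 25). Then L{11·sin(5t)} = 11·5/(s² + 25) = 55/(s² + 25)

Final answer: 55/(s² + 25)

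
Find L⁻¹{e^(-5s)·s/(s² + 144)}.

L⁻¹{s/(s² + 144)} = cos(12t). By the time shift theorem, L⁻¹{e^(-as)F(s)} = u(t-a)f(t-a) with a=5, so L⁻¹{e^(-5s)·s/(s² + 144)} = u(t-5)·cos(12(t-5))

Final answer: u(t-5)·cos(12(t-5))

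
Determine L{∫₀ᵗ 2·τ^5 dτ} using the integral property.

L{∫₀ᵗ f(τ)dτ} = F(s)/s with f(t) = 2t^5. F(s) = 240/s^6, so L{∫₀ᵗ 2·τ^5 dτ} = (240/s^6)/s = 240/s^7. (Check: ∫₀ᵗ 2·τ^5 dτ = 2t^6/6.)

Final answer: 240/s^7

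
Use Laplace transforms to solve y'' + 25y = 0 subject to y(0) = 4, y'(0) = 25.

L{y''} + 25L{y} = 0. s²Y - 4s - 25 + 25Y = 0. Y(s² + 25) = 4s + 25. Y = (4s + 25)/(s² + 25). Inverting: y(t) = 4cos(5t) + 5sin(5t)

Final answer: y(t) = 4cos(5t) + 5sin(5t)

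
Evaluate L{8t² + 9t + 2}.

L{8t² + 9t + 2} = 8·2/s³ + 9/s² + 2/s = 16/s³ + 9/s² + 2/s

Final answer: 16/s³ + 9/s² + 2/s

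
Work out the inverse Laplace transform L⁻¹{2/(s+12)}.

L⁻¹{1/(s-a)} = e^(at), so L⁻¹{1/(s+12)} = e^(-12t), and L⁻¹{2/(s+12)} = 2·e^(-12t)

Final answer: 2·e^(-12t)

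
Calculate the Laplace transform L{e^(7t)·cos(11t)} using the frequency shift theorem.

Frequency shift: L{e^(at)f(t)} = F(s-a). L{e^(7t)·cos(11t)} = (s-7)/((s-7)² + 121)

Final answer: (s-7)/((s-7)² + 121)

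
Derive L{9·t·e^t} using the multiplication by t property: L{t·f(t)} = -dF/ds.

Using L{t^n·e^(at)} = n!/(s-a)^(n+1), L{t·e^t} = 1/(s-1)^2, so L{9·t·e^t} = 9·1/(s-1)^2 = 9/(s-1)^2

Final answer: 9/(s-1)^2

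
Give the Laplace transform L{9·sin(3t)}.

L{sin(ωt)} = ω/(s² + ω²), so L{sin(3t)} = 3/(s² + 9). Then L{9·sin(3t)} = 9·3/(s² + 9) = 27/(s² + 9)

Final answer: 27/(s² + 9)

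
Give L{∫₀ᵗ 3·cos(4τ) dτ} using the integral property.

L{∫₀ᵗ f(τ)dτ} = F(s)/s with F(s) = 3s/(s² + 16), so the result is (3s/(s² + 16))/s = 3/(s² + 16)

Final answer: 3/(s² + 16)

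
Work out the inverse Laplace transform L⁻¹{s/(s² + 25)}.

L⁻¹{s/(s² + 25)} = cos(5t)

Final answer: cos(5t)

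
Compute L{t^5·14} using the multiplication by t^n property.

L{14} = 14/s. d^1/ds^1[1/s] = -1/s². d^2/ds^2[1/s] = 2/s^3. d^3/ds^3[1/s] = -6/s^4. d^4/ds^4[1/s] = 24/s^5. d^5/ds^5[1/s] = -120/s^6. So L{t^5} = (-1)^{5}·-120/s^6 = 120/s^6. Then L{t^5·14} = 14·120/s^6 = 1680/s^6

Final answer: 1680/s^6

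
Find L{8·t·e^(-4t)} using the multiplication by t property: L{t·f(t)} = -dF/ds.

Using L{t^n·e^(at)} = n!/(s-a)^(n+1), L{t·e^(-4t)} = 1/(s+4)^2, so L{8·t·e^(-4t)} = 8·1/(s+4)^2 = 8/(s+4)^2

Final answer: 8/(s+4)^2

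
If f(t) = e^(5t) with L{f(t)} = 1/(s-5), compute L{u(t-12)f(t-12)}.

Time shift theorem: L{u(t-a)f(t-a)} = e^(-as)F(s). Here a=12, F(s) = 1/(s-5), so L{u(t-12)f(t-12)} = e^(-12s)·1/(s-5)

Final answer: e^(-12s)·1/(s-5)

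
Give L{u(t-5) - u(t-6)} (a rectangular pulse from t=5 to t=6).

L{u(t-a)} = e^(-as)/s. L{u(t-5) - u(t-6)} = (e^(-5s) - e^(-6s))/s

Final answer: (e^(-5s) - e^(-6s))/s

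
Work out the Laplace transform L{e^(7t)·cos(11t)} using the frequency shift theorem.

Frequency shift: L{e^(at)f(t)} = F(s-a). L{e^(7t)·cos(11t)} = (s-7)/((s-7)² + 121)

Final answer: (s-7)/((s-7)² + 121)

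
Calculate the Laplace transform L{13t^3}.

L{13t^3} = 13 · L{t^3} = 13 · 6/s^4 = 78/s^4

Final answer: 78/s^4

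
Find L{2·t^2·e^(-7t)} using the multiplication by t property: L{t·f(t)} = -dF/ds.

Using L{t^n·e^(at)} = n!/(s-a)^(n+1), L{t^2·e^(-7t)} = 2/(s+7)^3, so L{2·t^2·e^(-7t)} = 2·2/(s+7)^3 = 4/(s+7)^3

Final answer: 4/(s+7)^3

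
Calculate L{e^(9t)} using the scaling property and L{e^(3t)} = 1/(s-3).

Using L{f(at)} = (1/a)F(s/a) with a=3 and f(t) = e^(3t): L{e^(9t)} = (1/3) · 1/((s/3)-3) = (1/3) · 3/(s-9) = 1/(s-9)

Final answer: 1/(s-9)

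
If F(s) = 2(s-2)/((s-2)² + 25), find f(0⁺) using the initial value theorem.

f(0⁺) = lim_{s→∞} sF(s) = lim_{s→∞} 2s(s-2)/((s-2)² + 25) = 2

Final answer: 2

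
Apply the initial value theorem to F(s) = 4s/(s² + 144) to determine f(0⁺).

f(0⁺) = lim_{s→∞} s·4s/(s² + 144) = lim_{s→∞} 4s²/(s² + 144) = 4

Final answer: 4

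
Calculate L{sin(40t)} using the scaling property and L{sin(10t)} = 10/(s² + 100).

Using L{f(at)} = (1/a)F(s/a) with a=4: L{sin(40t)} = (1/4) · 10/((s/4)² + 100) = (1/4) · 10·16/(s² + 1600) = 40/(s² + 1600)

Final answer: 40/(s² + 1600)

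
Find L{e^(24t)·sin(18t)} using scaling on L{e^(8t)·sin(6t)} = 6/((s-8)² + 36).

Scaling with a=3: L{e^(24t)·sin(18t)} = (1/3) · 6/((s/3-8)² + 36). Simplifying: 18/((s-24)² + 324)

Final answer: 18/((s-24)² + 324)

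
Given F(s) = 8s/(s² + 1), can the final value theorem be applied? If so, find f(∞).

The final value theorem requires all poles of sF(s) in the left half-plane. sF(s) = 8s²/(s² + 1) has poles at s = ±1i (imaginary axis). Theorem does NOT apply (oscillatory system).

Final answer: Not applicable (oscillatory)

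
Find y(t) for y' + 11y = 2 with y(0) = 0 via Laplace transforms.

sY + 11Y = 2/s. Y = 2/(s(s+11)). Partial fractions: Y = 2/11/s - 2/11/(s+11)

Final answer: y(t) = 2/11(1 - e^(-11t))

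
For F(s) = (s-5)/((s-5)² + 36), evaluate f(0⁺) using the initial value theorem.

f(0⁺) = lim_{s→∞} sF(s) = lim_{s→∞} s(s-5)/((s-5)² + 36) = 1

Final answer: 1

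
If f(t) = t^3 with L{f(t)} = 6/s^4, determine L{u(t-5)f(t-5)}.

Time shift theorem: L{u(t-a)f(t-a)} = e^(-as)F(s). Here a=5, F(s) = 6/s^4, so L{u(t-5)f(t-5)} = e^(-5s)·6/s^4

Final answer: e^(-5s)·6/s^4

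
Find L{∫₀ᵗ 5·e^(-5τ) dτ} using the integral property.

L{∫₀ᵗ f(τ)dτ} = F(s)/s with F(s) = 5/(s+5), so L{∫₀ᵗ 5·e^(-5τ) dτ} = 5/(s(s+5))

Final answer: 5/(s(s+5))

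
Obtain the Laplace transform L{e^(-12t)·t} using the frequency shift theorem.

L{e^(at)·t^n} = n!/(s-a)^(n+1), so L{e^(-12t)·t} = 1/(s+12)^2

Final answer: 1/(s+12)^2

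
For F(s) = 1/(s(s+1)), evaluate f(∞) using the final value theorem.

f(∞) = lim_{s→0} s·1/(s(s+1)) = lim_{s→0} 1/(s+1) = 1/1 = 1

Final answer: 1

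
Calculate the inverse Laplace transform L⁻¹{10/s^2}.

L⁻¹{n!/s^(n+1)} = t^n with n=1. So L⁻¹{1/s^2} = t, and L⁻¹{10/s^2} = (10/1)·t = 10·t

Final answer: 10·t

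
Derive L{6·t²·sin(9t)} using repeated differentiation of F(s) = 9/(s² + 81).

F(s) = 9/(s² + 81). F'(s) = -18s/(s² + 81)². F''(s) = -18(81 - 3s²)/(s² + 81)³ = (54s² - 1458)/(s² + 81)³. So L{t²·sin(9t)} = (-1)² F''(s) = (54s² - 1458)/(s² + 81)³. Then L{6·t²·sin(9t)} = 6·(54s² - 1458)/(s² + 81)³ = (324s² - 8748)/(s² + 81)³

Final answer: (324s² - 8748)/(s² + 81)³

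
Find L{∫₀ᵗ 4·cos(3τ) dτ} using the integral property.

L{∫₀ᵗ f(τ)dτ} = F(s)/s with F(s) = 4s/(s² + 9), so the result is (4s/(s² + 9))/s = 4/(s² + 9)

Final answer: 4/(s² + 9)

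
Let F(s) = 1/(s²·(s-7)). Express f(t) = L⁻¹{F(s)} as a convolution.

1/(s²·(s-7)) = (1/s^2)·(1/(s-7)) = L{t}·L{e^(7t)}. So f(t) = t*e^(7t) = ∫₀ᵗ τ·e^(7(t-τ)) dτ

Final answer: ∫₀ᵗ τ·e^(7(t-τ)) dτ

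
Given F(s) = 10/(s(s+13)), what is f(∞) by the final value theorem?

f(∞) = lim_{s→0} s·10/(s(s+13)) = lim_{s→0} 10/(s+13) = 10/13 = 10/13

Final answer: 10/13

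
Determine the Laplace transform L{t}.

L{t^n} = n!/s^(n+1), so L{t} = 1/s^2

Final answer: 1/s^2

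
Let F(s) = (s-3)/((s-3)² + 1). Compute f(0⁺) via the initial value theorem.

f(0⁺) = lim_{s→∞} sF(s) = lim_{s→∞} s(s-3)/((s-3)² + 1) = 1

Final answer: 1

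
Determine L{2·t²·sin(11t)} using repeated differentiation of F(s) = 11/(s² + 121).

F(s) = 11/(s² + 121). F'(s) = -22s/(s² + 121)². F''(s) = -22(121 - 3s²)/(s² + 121)³ = (66s² - 2662)/(s² + 121)³. So L{t²·sin(11t)} = (-1)² F''(s) = (66s² - 2662)/(s² + 121)³. Then L{2·t²·sin(11t)} = 2·(66s² - 2662)/(s² + 121)³ = (132s² - 5324)/(s² + 121)³

Final answer: (132s² - 5324)/(s² + 121)³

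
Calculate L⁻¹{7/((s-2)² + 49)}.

Form: b/((s-a)² + b²) → e^(at)sin(bt). With a=2, b=7

Final answer: e^(2t)·sin(7t)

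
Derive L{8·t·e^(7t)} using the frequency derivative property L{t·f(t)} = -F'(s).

L{e^(7t)} = 1/(s-7). By frequency derivative: L{t·e^(7t)} = -d/ds[1/(s-7)] = -(-1)/(s-7)² = 1/(s-7)². Then L{8·t·e^(7t)} = 8·1/(s-7)² = 8/(s-7)²

Final answer: 8/(s-7)²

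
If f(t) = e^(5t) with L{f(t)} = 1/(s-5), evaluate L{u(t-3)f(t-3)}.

Time shift theorem: L{u(t-a)f(t-a)} = e^(-as)F(s). Here a=3, F(s) = 1/(s-5), so L{u(t-3)f(t-3)} = e^(-3s)·1/(s-5)

Final answer: e^(-3s)·1/(s-5)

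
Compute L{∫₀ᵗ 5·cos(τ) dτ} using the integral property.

L{∫₀ᵗ f(τ)dτ} = F(s)/s with F(s) = 5s/(s² + 1), so the result is (5s/(s² + 1))/s = 5/(s² + 1)

Final answer: 5/(s² + 1)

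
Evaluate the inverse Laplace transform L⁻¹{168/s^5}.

L⁻¹{n!/s^(n+1)} = t^n with n=4. So L⁻¹{24/s^5} = t^4, and L⁻¹{168/s^5} = (168/24)·t^4 = 7·t^4

Final answer: 7·t^4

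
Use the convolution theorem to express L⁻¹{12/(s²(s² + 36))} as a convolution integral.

12/(s²(s² + 36)) = (1/s²)·(12/(s² + 36)) = L{t}·L{2·sin(6t)}. So f(t) = t*(2·sin(6t)) = ∫₀ᵗ 2τ·sin(6(t-τ)) dτ

Final answer: ∫₀ᵗ 2τ·sin(6(t-τ)) dτ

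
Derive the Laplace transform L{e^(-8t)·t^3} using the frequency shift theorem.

L{e^(at)·t^n} = n!/(s-a)^(n+1), so L{e^(-8t)·t^3} = 6/(s+8)^4

Final answer: 6/(s+8)^4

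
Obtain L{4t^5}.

L{t^n} = n!/s^(n+1). So L{4t^5} = 4·5!/s^6 = 480/s^6

Final answer: 480/s^6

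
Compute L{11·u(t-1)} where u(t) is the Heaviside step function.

L{u(t-a)} = e^(-as)/s. Here a=1, so L{u(t-1)} = e^(-s)/s, and L{11·u(t-1)} = 11·e^(-s)/s

Final answer: 11·e^(-s)/s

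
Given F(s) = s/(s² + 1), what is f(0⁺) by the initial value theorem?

f(0⁺) = lim_{s→∞} s·s/(s² + 1) = lim_{s→∞} s²/(s² + 1) = 1

Final answer: 1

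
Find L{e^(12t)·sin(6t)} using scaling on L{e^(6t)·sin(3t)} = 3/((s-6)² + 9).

Scaling with a=2: L{e^(12t)·sin(6t)} = (1/2) · 3/((s/2-6)² + 9). Simplifying: 6/((s-12)² + 36)

Final answer: 6/((s-12)² + 36)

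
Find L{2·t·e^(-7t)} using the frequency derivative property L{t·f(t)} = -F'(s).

L{e^(-7t)} = 1/(s+7). By frequency derivative: L{t·e^(-7t)} = -d/ds[1/(s+7)] = -(-1)/(s+7)² = 1/(s+7)². Then L{2·t·e^(-7t)} = 2·1/(s+7)² = 2/(s+7)²

Final answer: 2/(s+7)²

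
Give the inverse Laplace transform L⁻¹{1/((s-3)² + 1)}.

Using frequency shift, L⁻¹{1/((s-3)² + 1)} = e^(3t)·sin(t)

Final answer: e^(3t)·sin(t)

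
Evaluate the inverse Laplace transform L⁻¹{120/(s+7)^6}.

L⁻¹{n!/(s-a)^(n+1)} = t^n·e^(at), so L⁻¹{120/(s+7)^6} = t^5·e^(-7t)

Final answer: t^5·e^(-7t)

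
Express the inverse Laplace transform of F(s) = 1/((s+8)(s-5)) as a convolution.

1/((s+8)(s-5)) = (1/(s+8))·(1/(s-5)) = L{e^(-8t)}·L{e^(5t)}. So f(t) = e^(-8t)*e^(5t) = ∫₀ᵗ e^(-8τ)·e^(5(t-τ)) dτ

Final answer: ∫₀ᵗ e^(-8τ)·e^(5(t-τ)) dτ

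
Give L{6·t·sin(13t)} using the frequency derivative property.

L{sin(13t)} = 13/(s² + 169). By L{t·f(t)} = -F'(s): -d/ds[13/(s² + 169)] = -(13)·(-2s)/(s² + 169)² = 26s/(s² + 169)². Then L{6·t·sin(13t)} = 6·26s/(s² + 169)² = 156s/(s² + 169)²

Final answer: 156s/(s² + 169)²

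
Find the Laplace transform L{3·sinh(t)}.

L{sinh(ωt)} = ω/(s² - ω²), so L{sinh(t)} = 1/(s² - 1). Then L{3·sinh(t)} = 3·1/(s² - 1) = 3/(s² - 1)

Final answer: 3/(s² - 1)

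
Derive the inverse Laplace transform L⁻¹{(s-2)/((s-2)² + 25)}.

Using frequency shift, L⁻¹{(s-2)/((s-2)² + 25)} = e^(2t)·cos(5t)

Final answer: e^(2t)·cos(5t)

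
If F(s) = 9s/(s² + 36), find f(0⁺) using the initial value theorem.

f(0⁺) = lim_{s→∞} s·9s/(s² + 36) = lim_{s→∞} 9s²/(s² + 36) = 9

Final answer: 9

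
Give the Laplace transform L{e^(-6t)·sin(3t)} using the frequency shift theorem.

Frequency shift: L{e^(at)f(t)} = F(s-a). L{e^(-6t)·sin(3t)} = 3/((s+6)² + 9)

Final answer: 3/((s+6)² + 9)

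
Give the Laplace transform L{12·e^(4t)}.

L{e^(at)} = 1/(s-a), so L{e^(4t)} = 1/(s-4). Then L{12·e^(4t)} = 12/(s-4)

Final answer: 12/(s-4)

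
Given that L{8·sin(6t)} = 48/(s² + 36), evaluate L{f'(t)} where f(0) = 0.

L{f'(t)} = s·F(s) - f(0) = s·48/(s² + 36) - 0 = 48s/(s² + 36)

Final answer: 48s/(s² + 36)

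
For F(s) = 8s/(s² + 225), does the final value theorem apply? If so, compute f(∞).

The final value theorem requires all poles of sF(s) in the left half-plane. sF(s) = 8s²/(s² + 225) has poles at s = ±15i (imaginary axis). Theorem does NOT apply (oscillatory system).

Final answer: Not applicable (oscillatory)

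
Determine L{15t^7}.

L{t^n} = n!/s^(n+1). So L{15t^7} = 15·7!/s^8 = 75600/s^8

Final answer: 75600/s^8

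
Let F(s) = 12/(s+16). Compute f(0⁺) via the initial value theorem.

f(0⁺) = lim_{s→∞} s·12/(s+16) = lim_{s→∞} 12s/(s+16) = 12

Final answer: 12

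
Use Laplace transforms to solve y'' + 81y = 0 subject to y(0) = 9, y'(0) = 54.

L{y''} + 81L{y} = 0. s²Y - 9s - 54 + 81Y = 0. Y(s² + 81) = 9s + 54. Y = (9s + 54)/(s² + 81). Inverting: y(t) = 9cos(9t) + 6sin(9t)

Final answer: y(t) = 9cos(9t) + 6sin(9t)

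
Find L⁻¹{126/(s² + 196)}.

This is the form c·a/(s² + a²) with a = 14, c = 9. L⁻¹ = 9·sin(14t)

Final answer: 9·sin(14t)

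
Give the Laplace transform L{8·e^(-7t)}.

L{e^(at)} = 1/(s-a), so L{e^(-7t)} = 1/(s+7). Then L{8·e^(-7t)} = 8/(s+7)

Final answer: 8/(s+7)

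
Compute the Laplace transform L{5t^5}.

L{5t^5} = 5 · L{t^5} = 5 · 120/s^6 = 600/s^6

Final answer: 600/s^6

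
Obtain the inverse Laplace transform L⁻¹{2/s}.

L⁻¹{c/s} = c, so L⁻¹{2/s} = 2

Final answer: 2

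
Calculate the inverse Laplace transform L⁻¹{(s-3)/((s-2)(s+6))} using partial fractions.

Using partial fractions, f(t) = (-e^(2t) + 9e^(-6t))/8

Final answer: (-e^(2t) + 9e^(-6t))/8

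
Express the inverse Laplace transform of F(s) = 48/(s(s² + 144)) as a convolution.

48/(s(s² + 144)) = (1/s)·(48/(s² + 144)) = L{1}·L{4·sin(12t)}. So f(t) = 1*(4·sin(12t)) = ∫₀ᵗ 4·sin(12τ) dτ

Final answer: ∫₀ᵗ 4·sin(12τ) dτ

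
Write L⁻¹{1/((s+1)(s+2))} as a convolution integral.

1/((s+1)(s+2)) = (1/(s+1))·(1/(s+2)) = L{e^(-t)}·L{e^(-2t)}. So f(t) = e^(-t)*e^(-2t) = ∫₀ᵗ e^(-τ)·e^(-2(t-τ)) dτ

Final answer: ∫₀ᵗ e^(-τ)·e^(-2(t-τ)) dτ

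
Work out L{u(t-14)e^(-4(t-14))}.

u(t-a)f(t-a) with f(t)=e^(-4t). L{e^(-4t)} = 1/(s+4). By time shift: e^(-14s)/(s+4)

Final answer: e^(-14s)/(s+4)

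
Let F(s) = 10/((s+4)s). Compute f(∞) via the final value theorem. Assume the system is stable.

f(∞) = lim_{s→0} sF(s) = lim_{s→0} 10/(s+4) = 5/2

Final answer: 5/2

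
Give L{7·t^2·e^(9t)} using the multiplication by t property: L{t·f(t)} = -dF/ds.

Using L{t^n·e^(at)} = n!/(s-a)^(n+1), L{t^2·e^(9t)} = 2/(s-9)^3, so L{7·t^2·e^(9t)} = 7·2/(s-9)^3 = 14/(s-9)^3

Final answer: 14/(s-9)^3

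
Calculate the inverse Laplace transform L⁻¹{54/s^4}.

L⁻¹{n!/s^(n+1)} = t^n with n=3. So L⁻¹{6/s^4} = t^3, and L⁻¹{54/s^4} = (54/6)·t^3 = 9·t^3

Final answer: 9·t^3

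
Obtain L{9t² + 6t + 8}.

L{9t² + 6t + 8} = 9·2/s³ + 6/s² + 8/s = 18/s³ + 6/s² + 8/s

Final answer: 18/s³ + 6/s² + 8/s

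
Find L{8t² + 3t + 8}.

L{8t² + 3t + 8} = 8·2/s³ + 3/s² + 8/s = 16/s³ + 3/s² + 8/s

Final answer: 16/s³ + 3/s² + 8/s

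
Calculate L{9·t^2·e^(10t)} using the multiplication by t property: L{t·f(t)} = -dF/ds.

Using L{t^n·e^(at)} = n!/(s-a)^(n+1), L{t^2·e^(10t)} = 2/(s-10)^3, so L{9·t^2·e^(10t)} = 9·2/(s-10)^3 = 18/(s-10)^3

Final answer: 18/(s-10)^3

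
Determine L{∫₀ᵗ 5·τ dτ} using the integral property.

L{∫₀ᵗ f(τ)dτ} = F(s)/s with f(t) = 5t. F(s) = 5/s^2, so L{∫₀ᵗ 5·τ dτ} = (5/s^2)/s = 5/s^3. (Check: ∫₀ᵗ 5·τ dτ = 5t^2/2.)

Final answer: 5/s^3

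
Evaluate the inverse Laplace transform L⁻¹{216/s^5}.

L⁻¹{n!/s^(n+1)} = t^n with n=4. So L⁻¹{24/s^5} = t^4, and L⁻¹{216/s^5} = (216/24)·t^4 = 9·t^4

Final answer: 9·t^4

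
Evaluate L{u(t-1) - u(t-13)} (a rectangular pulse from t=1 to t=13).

L{u(t-a)} = e^(-as)/s. L{u(t-1) - u(t-13)} = (e^(-s) - e^(-13s))/s

Final answer: (e^(-s) - e^(-13s))/s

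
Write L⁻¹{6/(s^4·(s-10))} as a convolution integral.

6/(s^4·(s-10)) = (6/s^4)·(1/(s-10)) = L{t^3}·L{e^(10t)}. So f(t) = t^3*e^(10t) = ∫₀ᵗ τ^3·e^(10(t-τ)) dτ

Final answer: ∫₀ᵗ τ^3·e^(10(t-τ)) dτ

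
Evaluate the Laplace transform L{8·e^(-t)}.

L{e^(at)} = 1/(s-a), so L{e^(-t)} = 1/(s+1). Then L{8·e^(-t)} = 8/(s+1)

Final answer: 8/(s+1)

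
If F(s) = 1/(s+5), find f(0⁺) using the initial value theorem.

f(0⁺) = lim_{s→∞} s·1/(s+5) = lim_{s→∞} s/(s+5) = 1

Final answer: 1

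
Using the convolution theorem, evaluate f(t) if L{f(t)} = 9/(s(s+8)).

9/(s(s+8)) = (9/s)·(1/(s+8)) = L{9}·L{e^(-8t)}. By convolution, f(t) = 9*e^(-8t) = ∫₀ᵗ 9·e^(-8τ) dτ = 9·(1 - e^(-8t))/8

Final answer: 9·(1 - e^(-8t))/8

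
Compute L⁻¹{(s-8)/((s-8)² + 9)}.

Using frequency shift: L⁻¹{(s-a)/((s-a)² + b²)} = e^(at)cos(bt). Here a=8, b=3

Final answer: e^(8t)·cos(3t)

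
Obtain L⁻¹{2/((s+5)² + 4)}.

Form: b/((s-a)² + b²) → e^(at)sin(bt). With a=-5, b=2

Final answer: e^(-5t)·sin(2t)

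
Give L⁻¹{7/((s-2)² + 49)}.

Form: b/((s-a)² + b²) → e^(at)sin(bt). With a=2, b=7

Final answer: e^(2t)·sin(7t)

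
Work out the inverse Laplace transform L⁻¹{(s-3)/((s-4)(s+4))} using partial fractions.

Using partial fractions, f(t) = (e^(4t) + 7e^(-4t))/8

Final answer: (e^(4t) + 7e^(-4t))/8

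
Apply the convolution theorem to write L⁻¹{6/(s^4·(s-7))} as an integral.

6/(s^4·(s-7)) = (6/s^4)·(1/(s-7)) = L{t^3}·L{e^(7t)}. So f(t) = t^3*e^(7t) = ∫₀ᵗ τ^3·e^(7(t-τ)) dτ

Final answer: ∫₀ᵗ τ^3·e^(7(t-τ)) dτ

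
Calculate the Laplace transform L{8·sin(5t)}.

L{sin(ωt)} = ω/(s² + ω²), so L{sin(5t)} = 5/(s² + 25). Then L{8·sin(5t)} = 8·5/(s² + 25) = 40/(s² + 25)

Final answer: 40/(s² + 25)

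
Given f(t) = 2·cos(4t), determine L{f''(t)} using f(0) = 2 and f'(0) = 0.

F(s) = 2s/(s² + 16). L{f''(t)} = s²F(s) - sf(0) - f'(0) = 2s³/(s² + 16) - 2s = (2s³ - 2s(s² + 16))/(s² + 16) = -32s/(s² + 16)

Final answer: -32s/(s² + 16)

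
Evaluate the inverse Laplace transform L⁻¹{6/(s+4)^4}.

L⁻¹{n!/(s-a)^(n+1)} = t^n·e^(at), so L⁻¹{6/(s+4)^4} = t^3·e^(-4t)

Final answer: t^3·e^(-4t)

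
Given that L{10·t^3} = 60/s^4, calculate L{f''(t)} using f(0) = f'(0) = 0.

L{f''(t)} = s²F(s) - sf(0) - f'(0) = s²·60/s^4 - 0 - 0 = 60/s^2

Final answer: 60/s^2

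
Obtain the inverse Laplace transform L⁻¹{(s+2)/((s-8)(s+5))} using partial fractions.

Using partial fractions, f(t) = (10e^(8t) + 3e^(-5t))/13

Final answer: (10e^(8t) + 3e^(-5t))/13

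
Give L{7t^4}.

L{t^n} = n!/s^(n+1). So L{7t^4} = 7·4!/s^5 = 168/s^5

Final answer: 168/s^5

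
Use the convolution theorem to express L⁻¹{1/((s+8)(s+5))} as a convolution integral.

1/((s+8)(s+5)) = (1/(s+8))·(1/(s+5)) = L{e^(-8t)}·L{e^(-5t)}. So f(t) = e^(-8t)*e^(-5t) = ∫₀ᵗ e^(-8τ)·e^(-5(t-τ)) dτ

Final answer: ∫₀ᵗ e^(-8τ)·e^(-5(t-τ)) dτ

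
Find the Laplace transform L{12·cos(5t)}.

L{cos(ωt)} = s/(s² + ω²), so L{cos(5t)} = s/(s² + 25). Then L{12·cos(5t)} = 12·s/(s² + 25) = 12s/(s² + 25)

Final answer: 12s/(s² + 25)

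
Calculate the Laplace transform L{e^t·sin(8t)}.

L{e^(at)·sin(ωt)} = ω/((s-a)² + ω²), so L{e^t·sin(8t)} = 8/((s-1)² + 64)

Final answer: 8/((s-1)² + 64)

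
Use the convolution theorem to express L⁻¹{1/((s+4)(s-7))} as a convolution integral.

1/((s+4)(s-7)) = (1/(s+4))·(1/(s-7)) = L{e^(-4t)}·L{e^(7t)}. So f(t) = e^(-4t)*e^(7t) = ∫₀ᵗ e^(-4τ)·e^(7(t-τ)) dτ

Final answer: ∫₀ᵗ e^(-4τ)·e^(7(t-τ)) dτ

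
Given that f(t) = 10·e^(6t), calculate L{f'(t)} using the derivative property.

f(0) = 10, F(s) = 10/(s-6). L{f'(t)} = s·F(s) - f(0) = 10s/(s-6) - 10 = (10s - 10(s-6))/(s-6) = 60/(s-6)

Final answer: 60/(s-6)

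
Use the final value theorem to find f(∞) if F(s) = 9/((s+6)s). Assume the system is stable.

f(∞) = lim_{s→0} sF(s) = lim_{s→0} 9/(s+6) = 3/2

Final answer: 3/2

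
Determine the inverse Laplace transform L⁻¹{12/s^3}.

L⁻¹{n!/s^(n+1)} = t^n with n=2. So L⁻¹{2/s^3} = t^2, and L⁻¹{12/s^3} = (12/2)·t^2 = 6·t^2

Final answer: 6·t^2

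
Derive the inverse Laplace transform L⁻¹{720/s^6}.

L⁻¹{n!/s^(n+1)} = t^n with n=5. So L⁻¹{120/s^6} = t^5, and L⁻¹{720/s^6} = (720/120)·t^5 = 6·t^5

Final answer: 6·t^5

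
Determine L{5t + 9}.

L{5t + 9} = 5·L{t} + 9·L{1} = 5/s² + 9/s

Final answer: 5/s² + 9/s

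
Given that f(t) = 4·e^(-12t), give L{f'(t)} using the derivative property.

f(0) = 4, F(s) = 4/(s+12). L{f'(t)} = s·F(s) - f(0) = 4s/(s+12) - 4 = (4s - 4(s+12))/(s+12) = -48/(s+12)

Final answer: -48/(s+12)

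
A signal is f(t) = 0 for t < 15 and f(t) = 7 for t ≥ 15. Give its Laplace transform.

f(t) = 7·u(t-15). L{u(t-15)} = e^(-15s)/s, so L{f(t)} = 7·e^(-15s)/s

Final answer: 7·e^(-15s)/s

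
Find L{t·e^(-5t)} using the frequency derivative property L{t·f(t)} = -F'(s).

L{e^(-5t)} = 1/(s+5). By frequency derivative: L{t·e^(-5t)} = -d/ds[1/(s+5)] = -(-1)/(s+5)² = 1/(s+5)²

Final answer: 1/(s+5)²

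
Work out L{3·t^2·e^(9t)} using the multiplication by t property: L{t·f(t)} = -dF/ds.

Using L{t^n·e^(at)} = n!/(s-a)^(n+1), L{t^2·e^(9t)} = 2/(s-9)^3, so L{3·t^2·e^(9t)} = 3·2/(s-9)^3 = 6/(s-9)^3

Final answer: 6/(s-9)^3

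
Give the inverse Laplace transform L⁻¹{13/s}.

L⁻¹{c/s} = c, so L⁻¹{13/s} = 13

Final answer: 13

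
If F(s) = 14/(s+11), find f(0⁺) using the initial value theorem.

f(0⁺) = lim_{s→∞} s·14/(s+11) = lim_{s→∞} 14s/(s+11) = 14

Final answer: 14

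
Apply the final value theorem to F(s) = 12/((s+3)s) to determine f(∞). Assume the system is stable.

f(∞) = lim_{s→0} sF(s) = lim_{s→0} 12/(s+3) = 4

Final answer: 4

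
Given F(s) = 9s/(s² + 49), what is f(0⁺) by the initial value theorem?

f(0⁺) = lim_{s→∞} s·9s/(s² + 49) = lim_{s→∞} 9s²/(s² + 49) = 9

Final answer: 9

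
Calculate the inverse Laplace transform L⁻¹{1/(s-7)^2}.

L⁻¹{n!/(s-a)^(n+1)} = t^n·e^(at) with n=1, a=7. So L⁻¹{1/(s-7)^2} = t·e^(7t)

Final answer: t·e^(7t)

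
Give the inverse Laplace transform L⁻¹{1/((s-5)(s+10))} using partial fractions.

Decompose: A/(s-5) + B/(s+10). A = 1/15, B = -1/15. f(t) = (e^(5t) - e^(-10t))/15

Final answer: (e^(5t) - e^(-10t))/15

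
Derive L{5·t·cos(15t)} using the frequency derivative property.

L{cos(15t)} = s/(s² + 225). Derivative: d/ds[s/(s² + 225)] = [(s² + 225) - s·2s]/(s² + 225)² = (225 - s²)/(s² + 225)². So L{t·cos(15t)} = -F'(s) = (s² - 225)/(s² + 225)². Then L{5·t·cos(15t)} = 5·(s² - 225)/(s² + 225)²

Final answer: 5·(s² - 225)/(s² + 225)²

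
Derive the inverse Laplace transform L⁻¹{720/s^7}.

L⁻¹{n!/s^(n+1)} = t^n with n=6. So L⁻¹{720/s^7} = t^6

Final answer: t^6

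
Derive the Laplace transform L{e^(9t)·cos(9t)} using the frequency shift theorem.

Frequency shift: L{e^(at)f(t)} = F(s-a). L{e^(9t)·cos(9t)} = (s-9)/((s-9)² + 81)

Final answer: (s-9)/((s-9)² + 81)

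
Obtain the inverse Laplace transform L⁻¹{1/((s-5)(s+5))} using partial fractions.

Decompose: A/(s-5) + B/(s+5). A = 1/10, B = -1/10. f(t) = (e^(5t) - e^(-5t))/10

Final answer: (e^(5t) - e^(-5t))/10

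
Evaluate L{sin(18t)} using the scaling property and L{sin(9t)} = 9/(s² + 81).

Using L{f(at)} = (1/a)F(s/a) with a=2: L{sin(18t)} = (1/2) · 9/((s/2)² + 81) = (1/2) · 9·4/(s² + 324) = 18/(s² + 324)

Final answer: 18/(s² + 324)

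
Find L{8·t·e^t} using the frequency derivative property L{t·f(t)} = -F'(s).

L{e^t} = 1/(s-1). By frequency derivative: L{t·e^t} = -d/ds[1/(s-1)] = -(-1)/(s-1)² = 1/(s-1)². Then L{8·t·e^t} = 8·1/(s-1)² = 8/(s-1)²

Final answer: 8/(s-1)²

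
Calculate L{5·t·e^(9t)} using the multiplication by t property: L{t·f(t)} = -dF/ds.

Using L{t^n·e^(at)} = n!/(s-a)^(n+1), L{t·e^(9t)} = 1/(s-9)^2, so L{5·t·e^(9t)} = 5·1/(s-9)^2 = 5/(s-9)^2

Final answer: 5/(s-9)^2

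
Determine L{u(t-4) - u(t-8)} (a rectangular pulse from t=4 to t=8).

L{u(t-a)} = e^(-as)/s. L{u(t-4) - u(t-8)} = (e^(-4s) - e^(-8s))/s

Final answer: (e^(-4s) - e^(-8s))/s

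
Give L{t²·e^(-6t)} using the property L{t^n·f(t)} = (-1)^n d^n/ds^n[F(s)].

L{e^(-6t)} = 1/(s+6). d/ds[1/(s+6)] = -1/(s+6)². d²/ds²[1/(s+6)] = 2/(s+6)³. So L{t²·e^(-6t)} = (-1)² · 2/(s+6)³ = 2/(s+6)³

Final answer: 2/(s+6)³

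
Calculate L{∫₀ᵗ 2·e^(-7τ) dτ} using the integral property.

L{∫₀ᵗ f(τ)dτ} = F(s)/s with F(s) = 2/(s+7), so L{∫₀ᵗ 2·e^(-7τ) dτ} = 2/(s(s+7))

Final answer: 2/(s(s+7))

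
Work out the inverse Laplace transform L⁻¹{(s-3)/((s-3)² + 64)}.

Using frequency shift, L⁻¹{(s-3)/((s-3)² + 64)} = e^(3t)·cos(8t)

Final answer: e^(3t)·cos(8t)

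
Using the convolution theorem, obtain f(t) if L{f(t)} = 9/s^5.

9/s^5 = (9/s)·(1/s^4) = L{9}·L{t^3/6}. By convolution, f(t) = 9*t^3/6 = ∫₀ᵗ 9·τ^3/6 dτ = 9·t^4/24

Final answer: 9·t^4/24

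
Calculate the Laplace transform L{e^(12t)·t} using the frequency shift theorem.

L{e^(at)·t^n} = n!/(s-a)^(n+1), so L{e^(12t)·t} = 1/(s-12)^2

Final answer: 1/(s-12)^2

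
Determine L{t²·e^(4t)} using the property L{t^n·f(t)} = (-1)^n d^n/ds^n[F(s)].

L{e^(4t)} = 1/(s-4). d/ds[1/(s-4)] = -1/(s-4)². d²/ds²[1/(s-4)] = 2/(s-4)³. So L{t²·e^(4t)} = (-1)² · 2/(s-4)³ = 2/(s-4)³

Final answer: 2/(s-4)³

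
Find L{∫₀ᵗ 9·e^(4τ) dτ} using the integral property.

L{∫₀ᵗ f(τ)dτ} = F(s)/s with F(s) = 9/(s-4), so L{∫₀ᵗ 9·e^(4τ) dτ} = 9/(s(s-4))

Final answer: 9/(s(s-4))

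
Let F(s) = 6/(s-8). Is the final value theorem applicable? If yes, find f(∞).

sF(s) = 6s/(s-8) has a pole at s = 8 in the right half-plane. Theorem does NOT apply (unstable system; f(t) = 6·e^(8t) grows without bound).

Final answer: Not applicable (unstable)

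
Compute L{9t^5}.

L{t^n} = n!/s^(n+1). So L{9t^5} = 9·5!/s^6 = 1080/s^6

Final answer: 1080/s^6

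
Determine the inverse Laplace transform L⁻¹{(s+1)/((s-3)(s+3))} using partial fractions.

Using partial fractions, f(t) = (4e^(3t) + 2e^(-3t))/6

Final answer: (4e^(3t) + 2e^(-3t))/6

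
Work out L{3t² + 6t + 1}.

L{3t² + 6t + 1} = 3·2/s³ + 6/s² + 1/s = 6/s³ + 6/s² + 1/s

Final answer: 6/s³ + 6/s² + 1/s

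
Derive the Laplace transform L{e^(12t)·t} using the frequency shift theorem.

L{e^(at)·t^n} = n!/(s-a)^(n+1), so L{e^(12t)·t} = 1/(s-12)^2

Final answer: 1/(s-12)^2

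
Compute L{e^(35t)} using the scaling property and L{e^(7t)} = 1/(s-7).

Using L{f(at)} = (1/a)F(s/a) with a=5 and f(t) = e^(7t): L{e^(35t)} = (1/5) · 1/((s/5)-7) = (1/5) · 5/(s-35) = 1/(s-35)

Final answer: 1/(s-35)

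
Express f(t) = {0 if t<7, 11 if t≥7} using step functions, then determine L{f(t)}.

f(t) = 11·u(t-7). L{u(t-7)} = e^(-7s)/s, so L{f(t)} = 11·e^(-7s)/s

Final answer: 11·e^(-7s)/s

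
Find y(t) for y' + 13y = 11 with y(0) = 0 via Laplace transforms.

sY + 13Y = 11/s. Y = 11/(s(s+13)). Partial fractions: Y = 11/13/s - 11/13/(s+13)

Final answer: y(t) = 11/13(1 - e^(-13t))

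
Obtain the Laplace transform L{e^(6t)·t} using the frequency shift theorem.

L{e^(at)·t^n} = n!/(s-a)^(n+1), so L{e^(6t)·t} = 1/(s-6)^2

Final answer: 1/(s-6)^2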